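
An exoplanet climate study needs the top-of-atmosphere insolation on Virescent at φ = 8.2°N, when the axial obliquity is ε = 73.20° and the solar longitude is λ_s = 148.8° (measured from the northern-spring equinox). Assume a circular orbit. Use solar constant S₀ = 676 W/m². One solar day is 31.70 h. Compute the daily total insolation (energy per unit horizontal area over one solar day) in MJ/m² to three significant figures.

Solar declination: sin δ = sin ε · sin λ_s = sin 73.20° × sin 148.8° = 0.49592, so δ = +29.730°.
cos H₀ = −tan(+8.2°) tan(+29.730°) = -0.0823, H₀ = 1.6532 rad.
Bracket: H₀ sin φ sin δ + cos φ cos δ sin H₀ = 1.6532×0.14263×0.49592 + 0.98978×0.86837×0.99661 = 0.116936 + 0.856582 = 0.973518.
Q̄ = (S₀/π) × [bracket] = (676/π) × 0.973518 = 209.48 W/m².
Daily total = Q̄ × 31.70 h × 3600 s/h = 209.48 × 31.70 × 3600 / 10⁶ = 23.91 MJ/m².

23.9 MJ/m²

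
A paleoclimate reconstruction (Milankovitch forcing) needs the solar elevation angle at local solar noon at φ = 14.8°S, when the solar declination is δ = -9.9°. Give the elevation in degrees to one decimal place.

At local noon the hour angle is zero, so the zenith angle equals |φ − δ| = |-14.8° − (-9.900°)| = 4.900°.
Elevation = 90° − 4.900° = 85.1°.

85.1°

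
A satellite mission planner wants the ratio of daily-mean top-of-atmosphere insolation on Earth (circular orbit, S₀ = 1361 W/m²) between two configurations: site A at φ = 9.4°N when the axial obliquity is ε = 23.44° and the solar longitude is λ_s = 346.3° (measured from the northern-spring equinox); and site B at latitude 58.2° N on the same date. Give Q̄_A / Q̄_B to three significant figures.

Q̄_A / Q̄_B ≈ 2.37

— Configuration A (φ=+9.4°):
Solar declination: sin δ = sin ε · sin λ_s = sin 23.44° × sin 346.3° = -0.09421, so δ = -5.406°.
cos H₀ = −tan(+9.4°) tan(-5.406°) = 0.0157, H₀ = 1.5551 rad.
Bracket: H₀ sin φ sin δ + cos φ cos δ sin H₀ = 1.5551×0.16333×-0.09421 + 0.98657×0.99555×0.99988 = -0.023929 + 0.982062 = 0.958133.
Q̄ = (S₀/π) × [bracket] = (1361/π) × 0.958133 = 415.08 W/m².
— Configuration B (φ=+58.2°):
cos H₀ = −tan(+58.2°) tan(-5.406°) = 0.1526, H₀ = 1.4176 rad.
Bracket: H₀ sin φ sin δ + cos φ cos δ sin H₀ = 1.4176×0.84989×-0.09421 + 0.52696×0.99555×0.98828 = -0.113505 + 0.518467 = 0.404962.
Q̄ = (S₀/π) × [bracket] = (1361/π) × 0.404962 = 175.44 W/m².
Ratio Q̄_A / Q̄_B = 415.08 / 175.44 = 2.366.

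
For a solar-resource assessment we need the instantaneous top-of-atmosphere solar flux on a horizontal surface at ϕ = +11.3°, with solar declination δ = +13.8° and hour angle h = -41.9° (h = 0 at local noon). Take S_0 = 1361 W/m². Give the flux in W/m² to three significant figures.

1.03e+03 W/m²

cos θ_z = sin ϕ sin δ + cos ϕ cos δ cos h = 0.046740 + 0.708814 = 0.755554.
Flux = S_0 · cos θ_z = 1361 × 0.755554 = 1028 W/m².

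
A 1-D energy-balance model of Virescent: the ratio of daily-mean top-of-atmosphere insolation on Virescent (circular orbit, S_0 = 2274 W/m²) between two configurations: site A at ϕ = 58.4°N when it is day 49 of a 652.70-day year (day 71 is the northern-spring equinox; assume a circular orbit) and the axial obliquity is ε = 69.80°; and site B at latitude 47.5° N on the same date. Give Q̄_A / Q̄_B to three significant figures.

Q̄_A / Q̄_B ≈ 0.617

— Configuration A (ϕ=+58.4°):
Solar longitude: L_s = 360° × (49 − 71)/652.70 = -12.134°, i.e. -12.134° + 360° = 347.866°.
sin δ = sin 69.80° × sin 347.866° = -0.19727, so δ = -11.378°.
cos h₀ = −tan(+58.4°) tan(-11.378°) = 0.3271, h₀ = 1.2376 rad.
Bracket: h₀ sin ϕ sin δ + cos ϕ cos δ sin h₀ = 1.2376×0.85173×-0.19727 + 0.52399×0.98035×0.94499 = -0.207943 + 0.485435 = 0.277492.
Q̄ = (S_0/π) × [bracket] = (2274/π) × 0.277492 = 200.86 W/m².
— Configuration B (ϕ=+47.5°):
cos h₀ = −tan(+47.5°) tan(-11.378°) = 0.2196, h₀ = 1.3494 rad.
Bracket: h₀ sin ϕ sin δ + cos ϕ cos δ sin h₀ = 1.3494×0.73728×-0.19727 + 0.67559×0.98035×0.97559 = -0.196261 + 0.646148 = 0.449887.
Q̄ = (S_0/π) × [bracket] = (2274/π) × 0.449887 = 325.64 W/m².
Ratio Q̄_A / Q̄_B = 200.86 / 325.64 = 0.6168.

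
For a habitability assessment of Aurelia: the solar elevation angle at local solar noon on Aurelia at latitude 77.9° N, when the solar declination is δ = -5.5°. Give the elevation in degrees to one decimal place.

At local noon the hour angle is zero, so the zenith angle equals |ϕ − δ| = |+77.9° − (-5.500°)| = 83.400°.
Elevation = 90° − 83.400° = 6.6°.

6.6°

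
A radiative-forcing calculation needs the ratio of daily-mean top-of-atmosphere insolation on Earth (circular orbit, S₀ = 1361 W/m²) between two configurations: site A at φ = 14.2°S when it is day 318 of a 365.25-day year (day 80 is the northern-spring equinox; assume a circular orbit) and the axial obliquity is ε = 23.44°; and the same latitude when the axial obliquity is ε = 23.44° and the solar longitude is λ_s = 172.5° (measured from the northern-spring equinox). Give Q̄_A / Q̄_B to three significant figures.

— Configuration A (φ=-14.2°):
Solar longitude: λ_s = 360° × (318 − 80)/365.25 = 234.579°.
sin δ = sin 23.44° × sin 234.579° = -0.32416, so δ = -18.915°.
cos H₀ = −tan(-14.2°) tan(-18.915°) = -0.0867, H₀ = 1.6576 rad.
Bracket: H₀ sin φ sin δ + cos φ cos δ sin H₀ = 1.6576×-0.24531×-0.32416 + 0.96945×0.94600×0.99623 = 0.131812 + 0.913642 = 1.045454.
Q̄ = (S₀/π) × [bracket] = (1361/π) × 1.045454 = 452.91 W/m².
— Configuration B (φ=-14.2°):
Solar declination: sin δ = sin ε · sin λ_s = sin 23.44° × sin 172.5° = 0.05192, so δ = +2.976°.
cos H₀ = −tan(-14.2°) tan(+2.976°) = 0.0132, H₀ = 1.5576 rad.
Bracket: H₀ sin φ sin δ + cos φ cos δ sin H₀ = 1.5576×-0.24531×0.05192 + 0.96945×0.99865×0.99991 = -0.019838 + 0.968054 = 0.948216.
Q̄ = (S₀/π) × [bracket] = (1361/π) × 0.948216 = 410.79 W/m².
Ratio Q̄_A / Q̄_B = 452.91 / 410.79 = 1.103.

Q̄_A / Q̄_B ≈ 1.10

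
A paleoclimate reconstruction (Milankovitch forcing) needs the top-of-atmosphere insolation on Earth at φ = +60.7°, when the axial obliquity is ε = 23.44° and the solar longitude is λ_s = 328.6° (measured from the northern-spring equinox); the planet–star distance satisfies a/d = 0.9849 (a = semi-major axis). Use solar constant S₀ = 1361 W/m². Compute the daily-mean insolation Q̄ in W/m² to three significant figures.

Q̄ ≈ 96.4 W/m²

Solar declination: sin δ = sin ε · sin λ_s = sin 23.44° × sin 328.6° = -0.20725, so δ = -11.961°.
cos H₀ = −tan(+60.7°) tan(-11.961°) = 0.3775, H₀ = 1.1837 rad.
Bracket: H₀ sin φ sin δ + cos φ cos δ sin H₀ = 1.1837×0.87207×-0.20725 + 0.48938×0.97829×0.92600 = -0.213938 + 0.443328 = 0.229390.
Inverse-square distance factor (a/d)² = 0.9849² = 0.970028.
Q̄ = (S₀/π) × 0.970028 × [bracket] = (1361/π) × 0.970028 × 0.229390 = 96.40 W/m².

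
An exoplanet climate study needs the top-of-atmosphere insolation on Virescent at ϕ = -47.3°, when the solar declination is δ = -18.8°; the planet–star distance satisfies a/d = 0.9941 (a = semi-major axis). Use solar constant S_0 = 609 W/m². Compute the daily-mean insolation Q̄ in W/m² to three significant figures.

cos h₀ = −tan(-47.3°) tan(-18.800°) = -0.3689, h₀ = 1.9486 rad.
Bracket: h₀ sin ϕ sin δ + cos ϕ cos δ sin h₀ = 1.9486×-0.73491×-0.32227 + 0.67816×0.94665×0.92946 = 0.461505 + 0.596695 = 1.058200.
Inverse-square distance factor (a/d)² = 0.9941² = 0.988235.
Q̄ = (S_0/π) × 0.988235 × [bracket] = (609/π) × 0.988235 × 1.058200 = 202.7 W/m².

Q̄ ≈ 203 W/m²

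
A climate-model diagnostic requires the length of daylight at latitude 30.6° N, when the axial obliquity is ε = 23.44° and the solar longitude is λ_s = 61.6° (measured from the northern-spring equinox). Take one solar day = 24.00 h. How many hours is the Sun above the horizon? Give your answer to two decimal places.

13.70 h

Solar declination: sin δ = sin ε · sin λ_s = sin 23.44° × sin 61.6° = 0.34991, so δ = +20.482°.
cos H₀ = −tan φ · tan δ = −tan(+30.6°) × tan(+20.482°) = -0.2209, so H₀ = 1.7935 rad = 102.76°.
Daylight = 2H₀/(2π) × 24.00 h = (1.7935/π) × 24.00 = 13.70 h.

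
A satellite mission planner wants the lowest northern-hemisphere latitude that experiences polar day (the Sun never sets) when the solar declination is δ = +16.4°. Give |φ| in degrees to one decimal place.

|φ| = 73.6°

Polar day requires cos H₀ = −tan φ tan δ ≤ −1, i.e. tan φ tan δ ≥ 1.
The boundary is |tan φ| · |tan δ| = 1, so |φ| = 90° − |δ| = 90° − 16.4° = 73.6° in the northern hemisphere.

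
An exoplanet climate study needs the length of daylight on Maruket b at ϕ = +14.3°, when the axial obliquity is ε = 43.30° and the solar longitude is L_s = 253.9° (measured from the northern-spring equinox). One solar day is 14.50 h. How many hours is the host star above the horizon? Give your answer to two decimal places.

Solar declination: sin δ = sin ε · sin L_s = sin 43.30° × sin 253.9° = -0.65892, so δ = -41.218°.
cos h₀ = −tan ϕ · tan δ = −tan(+14.3°) × tan(-41.218°) = 0.2233, so h₀ = 1.3456 rad = 77.10°.
Daylight = 2h₀/(2π) × 14.50 h = (1.3456/π) × 14.50 = 6.21 h.

6.21 h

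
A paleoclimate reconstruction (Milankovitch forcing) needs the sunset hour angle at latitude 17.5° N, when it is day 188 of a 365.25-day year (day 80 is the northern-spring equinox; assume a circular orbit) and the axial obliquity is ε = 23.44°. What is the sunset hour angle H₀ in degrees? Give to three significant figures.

H₀ = 97.5°

Solar longitude: λ_s = 360° × (188 − 80)/365.25 = 106.448°.
sin δ = sin 23.44° × sin 106.448° = 0.38151, so δ = +22.427°.
cos H₀ = −tan φ · tan δ = −tan(+17.5°) × tan(+22.427°) = -0.1301, so H₀ = 1.7013 rad = 97.48°.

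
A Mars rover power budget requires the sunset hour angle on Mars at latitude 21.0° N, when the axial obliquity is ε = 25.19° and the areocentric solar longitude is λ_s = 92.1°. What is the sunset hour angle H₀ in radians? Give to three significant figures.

H₀ = 1.75 rad

sin δ = sin 25.19° × sin 92.1° = 0.42534, so δ = +25.172°.
cos H₀ = −tan φ · tan δ = −tan(+21.0°) × tan(+25.172°) = -0.1804, so H₀ = 1.7522 rad = 100.39°.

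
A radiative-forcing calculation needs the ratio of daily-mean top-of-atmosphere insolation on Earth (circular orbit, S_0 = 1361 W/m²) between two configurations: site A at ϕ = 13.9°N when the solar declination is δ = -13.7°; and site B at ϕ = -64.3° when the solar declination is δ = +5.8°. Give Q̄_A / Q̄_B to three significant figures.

— Configuration A (ϕ=+13.9°):
cos h₀ = −tan(+13.9°) tan(-13.700°) = 0.0603, h₀ = 1.5104 rad.
Bracket: h₀ sin ϕ sin δ + cos ϕ cos δ sin h₀ = 1.5104×0.24023×-0.23684 + 0.97072×0.97155×0.99818 = -0.085936 + 0.941387 = 0.855451.
Q̄ = (S_0/π) × [bracket] = (1361/π) × 0.855451 = 370.60 W/m².
— Configuration B (ϕ=-64.3°):
cos h₀ = −tan(-64.3°) tan(+5.800°) = 0.2111, h₀ = 1.3581 rad.
Bracket: h₀ sin ϕ sin δ + cos ϕ cos δ sin h₀ = 1.3581×-0.90108×0.10106 + 0.43366×0.99488×0.97747 = -0.123673 + 0.421719 = 0.298046.
Q̄ = (S_0/π) × [bracket] = (1361/π) × 0.298046 = 129.12 W/m².
Ratio Q̄_A / Q̄_B = 370.60 / 129.12 = 2.870.

Q̄_A / Q̄_B ≈ 2.87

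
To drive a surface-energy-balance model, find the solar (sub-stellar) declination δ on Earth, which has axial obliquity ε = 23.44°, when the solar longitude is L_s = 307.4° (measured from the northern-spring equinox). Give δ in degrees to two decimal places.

sin δ = sin ε · sin L_s = sin 23.44° × sin 307.4° = -0.316009.
δ = arcsin(-0.316009) = -18.42°.

δ = -18.42°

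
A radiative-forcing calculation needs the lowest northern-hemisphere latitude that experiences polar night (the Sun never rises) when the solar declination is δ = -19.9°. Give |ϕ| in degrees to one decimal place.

Polar night requires cos h₀ = −tan ϕ tan δ ≥ 1, i.e. tan ϕ tan δ ≤ −1.
The boundary is |tan ϕ| · |tan δ| = 1, so |ϕ| = 90° − |δ| = 90° − 19.9° = 70.1° in the northern hemisphere.

|ϕ| = 70.1°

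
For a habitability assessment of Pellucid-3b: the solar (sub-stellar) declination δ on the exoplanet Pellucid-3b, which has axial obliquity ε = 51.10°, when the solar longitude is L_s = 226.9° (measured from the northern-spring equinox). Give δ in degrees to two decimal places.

δ = -34.63°

sin δ = sin ε · sin L_s = sin 51.10° × sin 226.9° = -0.568244.
δ = arcsin(-0.568244) = -34.63°.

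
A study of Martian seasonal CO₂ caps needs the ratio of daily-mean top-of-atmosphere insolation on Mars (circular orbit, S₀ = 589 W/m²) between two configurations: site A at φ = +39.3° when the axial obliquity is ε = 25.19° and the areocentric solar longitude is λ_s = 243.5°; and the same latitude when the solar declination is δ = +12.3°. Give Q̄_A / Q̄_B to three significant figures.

Q̄_A / Q̄_B ≈ 0.385

— Configuration A (φ=+39.3°):
sin δ = sin 25.19° × sin 243.5° = -0.38090, so δ = -22.390°.
cos H₀ = −tan(+39.3°) tan(-22.390°) = 0.3372, H₀ = 1.2269 rad.
Bracket: H₀ sin φ sin δ + cos φ cos δ sin H₀ = 1.2269×0.63338×-0.38090 + 0.77384×0.92461×0.94144 = -0.295995 + 0.673601 = 0.377606.
Q̄ = (S₀/π) × [bracket] = (589/π) × 0.377606 = 70.795 W/m².
— Configuration B (φ=+39.3°):
cos H₀ = −tan(+39.3°) tan(+12.300°) = -0.1785, H₀ = 1.7502 rad.
Bracket: H₀ sin φ sin δ + cos φ cos δ sin H₀ = 1.7502×0.63338×0.21303 + 0.77384×0.97705×0.98395 = 0.236153 + 0.743945 = 0.980098.
Q̄ = (S₀/π) × [bracket] = (589/π) × 0.980098 = 183.75 W/m².
Ratio Q̄_A / Q̄_B = 70.795 / 183.75 = 0.3853.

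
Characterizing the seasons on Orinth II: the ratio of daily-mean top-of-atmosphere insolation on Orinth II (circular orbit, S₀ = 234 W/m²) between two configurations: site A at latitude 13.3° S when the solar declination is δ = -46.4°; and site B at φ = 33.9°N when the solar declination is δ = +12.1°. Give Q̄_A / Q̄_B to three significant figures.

— Configuration A (φ=-13.3°):
cos H₀ = −tan(-13.3°) tan(-46.400°) = -0.2482, H₀ = 1.8217 rad.
Bracket: H₀ sin φ sin δ + cos φ cos δ sin H₀ = 1.8217×-0.23005×-0.72417 + 0.97318×0.68962×0.96870 = 0.303487 + 0.650118 = 0.953605.
Q̄ = (S₀/π) × [bracket] = (234/π) × 0.953605 = 71.029 W/m².
— Configuration B (φ=+33.9°):
cos H₀ = −tan(+33.9°) tan(+12.100°) = -0.1441, H₀ = 1.7154 rad.
Bracket: H₀ sin φ sin δ + cos φ cos δ sin H₀ = 1.7154×0.55775×0.20962 + 0.83001×0.97778×0.98957 = 0.200557 + 0.803103 = 1.003660.
Q̄ = (S₀/π) × [bracket] = (234/π) × 1.003660 = 74.757 W/m².
Ratio Q̄_A / Q̄_B = 71.029 / 74.757 = 0.9501.

Q̄_A / Q̄_B ≈ 0.950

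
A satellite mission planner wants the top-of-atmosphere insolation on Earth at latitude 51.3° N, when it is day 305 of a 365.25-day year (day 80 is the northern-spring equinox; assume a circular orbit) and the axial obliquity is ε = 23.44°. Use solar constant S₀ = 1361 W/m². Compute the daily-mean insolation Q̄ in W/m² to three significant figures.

Q̄ ≈ 136 W/m²

Solar longitude: λ_s = 360° × (305 − 80)/365.25 = 221.766°.
sin δ = sin 23.44° × sin 221.766° = -0.26496, so δ = -15.365°.
cos H₀ = −tan(+51.3°) tan(-15.365°) = 0.3430, H₀ = 1.2207 rad.
Bracket: H₀ sin φ sin δ + cos φ cos δ sin H₀ = 1.2207×0.78043×-0.26496 + 0.62524×0.96426×0.93934 = -0.252420 + 0.566322 = 0.313902.
Q̄ = (S₀/π) × [bracket] = (1361/π) × 0.313902 = 136.0 W/m².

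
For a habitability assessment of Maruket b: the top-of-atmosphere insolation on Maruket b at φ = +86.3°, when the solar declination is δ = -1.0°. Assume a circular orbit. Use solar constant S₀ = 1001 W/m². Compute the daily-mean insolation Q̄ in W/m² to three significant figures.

cos H₀ = −tan(+86.3°) tan(-1.000°) = 0.2699, H₀ = 1.2975 rad.
Bracket: H₀ sin φ sin δ + cos φ cos δ sin H₀ = 1.2975×0.99792×-0.01745 + 0.06453×0.99985×0.96288 = -0.022594 + 0.062125 = 0.039531.
Q̄ = (S₀/π) × [bracket] = (1001/π) × 0.039531 = 12.60 W/m².

Q̄ ≈ 12.6 W/m²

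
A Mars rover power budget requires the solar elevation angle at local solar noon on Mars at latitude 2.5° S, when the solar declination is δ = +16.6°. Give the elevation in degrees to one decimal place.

At local noon the hour angle is zero, so the zenith angle equals |φ − δ| = |-2.5° − (+16.600°)| = 19.100°.
Elevation = 90° − 19.100° = 70.9°.

70.9°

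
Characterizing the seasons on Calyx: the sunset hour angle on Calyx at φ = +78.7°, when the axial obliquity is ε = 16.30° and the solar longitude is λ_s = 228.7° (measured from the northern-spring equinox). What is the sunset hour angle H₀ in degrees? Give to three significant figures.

H₀ = 0.00°

Solar declination: sin δ = sin ε · sin λ_s = sin 16.30° × sin 228.7° = -0.21085, so δ = -12.172°.
cos H₀ = −tan φ · tan δ = 1.0795 ≥ 1, so the host star never rises (polar night) and H₀ = 0.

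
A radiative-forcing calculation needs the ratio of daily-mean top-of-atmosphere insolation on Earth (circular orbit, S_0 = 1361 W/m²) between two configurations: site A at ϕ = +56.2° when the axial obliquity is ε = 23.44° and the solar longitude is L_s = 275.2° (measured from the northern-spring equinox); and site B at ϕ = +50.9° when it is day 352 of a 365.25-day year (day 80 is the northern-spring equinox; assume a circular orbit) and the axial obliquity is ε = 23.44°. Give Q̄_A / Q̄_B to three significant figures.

Q̄_A / Q̄_B ≈ 0.583

— Configuration A (ϕ=+56.2°):
Solar declination: sin δ = sin ε · sin L_s = sin 23.44° × sin 275.2° = -0.39615, so δ = -23.338°.
cos h₀ = −tan(+56.2°) tan(-23.338°) = 0.6445, h₀ = 0.8704 rad.
Bracket: h₀ sin ϕ sin δ + cos ϕ cos δ sin h₀ = 0.8704×0.83098×-0.39615 + 0.55630×0.91819×0.76461 = -0.286529 + 0.390554 = 0.104025.
Q̄ = (S_0/π) × [bracket] = (1361/π) × 0.104025 = 45.066 W/m².
— Configuration B (ϕ=+50.9°):
Solar longitude: L_s = 360° × (352 − 80)/365.25 = 268.090°.
sin δ = sin 23.44° × sin 268.090° = -0.39757, so δ = -23.426°.
cos h₀ = −tan(+50.9°) tan(-23.426°) = 0.5332, h₀ = 1.0085 rad.
Bracket: h₀ sin ϕ sin δ + cos ϕ cos δ sin h₀ = 1.0085×0.77605×-0.39757 + 0.63068×0.91757×0.84602 = -0.311157 + 0.489586 = 0.178429.
Q̄ = (S_0/π) × [bracket] = (1361/π) × 0.178429 = 77.299 W/m².
Ratio Q̄_A / Q̄_B = 45.066 / 77.299 = 0.5830.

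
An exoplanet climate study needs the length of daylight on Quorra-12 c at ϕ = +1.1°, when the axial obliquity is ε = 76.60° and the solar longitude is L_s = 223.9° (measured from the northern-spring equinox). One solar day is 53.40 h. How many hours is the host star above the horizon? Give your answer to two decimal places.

26.40 h

Solar declination: sin δ = sin ε · sin L_s = sin 76.60° × sin 223.9° = -0.67452, so δ = -42.417°.
cos h₀ = −tan ϕ · tan δ = −tan(+1.1°) × tan(-42.417°) = 0.0175, so h₀ = 1.5533 rad = 88.99°.
Daylight = 2h₀/(2π) × 53.40 h = (1.5533/π) × 53.40 = 26.40 h.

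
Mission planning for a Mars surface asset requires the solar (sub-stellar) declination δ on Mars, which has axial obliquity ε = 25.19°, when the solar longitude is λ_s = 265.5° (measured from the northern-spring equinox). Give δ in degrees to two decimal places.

δ = -25.11°

sin δ = sin ε · sin λ_s = sin 25.19° × sin 265.5° = -0.424309.
δ = arcsin(-0.424309) = -25.11°.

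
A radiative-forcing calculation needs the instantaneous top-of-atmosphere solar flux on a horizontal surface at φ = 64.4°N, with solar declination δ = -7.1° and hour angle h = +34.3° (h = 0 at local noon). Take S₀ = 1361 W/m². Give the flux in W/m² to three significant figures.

cos θ_z = sin φ sin δ + cos φ cos δ cos h = -0.111468 + 0.354208 = 0.242740.
Flux = S₀ · cos θ_z = 1361 × 0.242740 = 330.4 W/m².

330 W/m²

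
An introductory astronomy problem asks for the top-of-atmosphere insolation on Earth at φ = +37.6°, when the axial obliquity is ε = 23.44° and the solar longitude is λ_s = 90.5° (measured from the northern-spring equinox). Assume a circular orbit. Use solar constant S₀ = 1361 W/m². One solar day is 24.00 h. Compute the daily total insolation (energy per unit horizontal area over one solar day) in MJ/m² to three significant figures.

Solar declination: sin δ = sin ε · sin λ_s = sin 23.44° × sin 90.5° = 0.39777, so δ = +23.439°.
cos H₀ = −tan(+37.6°) tan(+23.439°) = -0.3339, H₀ = 1.9112 rad.
Bracket: H₀ sin φ sin δ + cos φ cos δ sin H₀ = 1.9112×0.61015×0.39777 + 0.79229×0.91748×0.94262 = 0.463847 + 0.685200 = 1.149047.
Q̄ = (S₀/π) × [bracket] = (1361/π) × 1.149047 = 497.79 W/m².
Daily total = Q̄ × 24.00 h × 3600 s/h = 497.79 × 24.00 × 3600 / 10⁶ = 43.01 MJ/m².

43.0 MJ/m²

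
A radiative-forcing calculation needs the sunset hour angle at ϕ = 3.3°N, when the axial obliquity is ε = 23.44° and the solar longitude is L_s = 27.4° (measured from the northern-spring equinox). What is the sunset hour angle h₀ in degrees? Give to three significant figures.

Solar declination: sin δ = sin ε · sin L_s = sin 23.44° × sin 27.4° = 0.18306, so δ = +10.548°.
cos h₀ = −tan ϕ · tan δ = −tan(+3.3°) × tan(+10.548°) = -0.0107, so h₀ = 1.5815 rad = 90.62°.

h₀ = 90.6°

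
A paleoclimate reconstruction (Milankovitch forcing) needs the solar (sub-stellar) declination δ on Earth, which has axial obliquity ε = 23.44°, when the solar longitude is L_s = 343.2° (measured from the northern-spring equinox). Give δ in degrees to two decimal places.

sin δ = sin ε · sin L_s = sin 23.44° × sin 343.2° = -0.114974.
δ = arcsin(-0.114974) = -6.60°.

δ = -6.60°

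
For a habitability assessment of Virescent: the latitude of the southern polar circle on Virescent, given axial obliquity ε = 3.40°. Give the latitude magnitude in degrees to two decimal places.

The polar circle is the lowest latitude that experiences at least one full rotation of continuous darkness at the northern-summer solstice; it lies at |φ| = 90° − ε = 90° − 3.40° = 86.60°.

86.60°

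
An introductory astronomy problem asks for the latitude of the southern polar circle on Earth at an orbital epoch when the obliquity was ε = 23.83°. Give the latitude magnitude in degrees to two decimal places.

66.17°

The polar circle is the lowest latitude that experiences at least one full rotation of continuous darkness at the northern-summer solstice; it lies at |φ| = 90° − ε = 90° − 23.83° = 66.17°.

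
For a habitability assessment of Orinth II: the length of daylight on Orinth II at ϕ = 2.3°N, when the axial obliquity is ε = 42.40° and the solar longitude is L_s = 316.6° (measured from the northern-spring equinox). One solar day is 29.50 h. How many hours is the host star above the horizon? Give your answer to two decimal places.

Solar declination: sin δ = sin ε · sin L_s = sin 42.40° × sin 316.6° = -0.46330, so δ = -27.601°.
cos h₀ = −tan ϕ · tan δ = −tan(+2.3°) × tan(-27.601°) = 0.0210, so h₀ = 1.5498 rad = 88.80°.
Daylight = 2h₀/(2π) × 29.50 h = (1.5498/π) × 29.50 = 14.55 h.

14.55 h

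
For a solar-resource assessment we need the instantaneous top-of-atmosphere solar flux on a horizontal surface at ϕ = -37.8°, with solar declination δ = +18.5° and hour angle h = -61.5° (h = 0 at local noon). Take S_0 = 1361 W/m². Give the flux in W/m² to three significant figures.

cos θ_z = sin ϕ sin δ + cos ϕ cos δ cos h = -0.194478 + 0.357546 = 0.163068.
Flux = S_0 · cos θ_z = 1361 × 0.163068 = 221.9 W/m².

222 W/m²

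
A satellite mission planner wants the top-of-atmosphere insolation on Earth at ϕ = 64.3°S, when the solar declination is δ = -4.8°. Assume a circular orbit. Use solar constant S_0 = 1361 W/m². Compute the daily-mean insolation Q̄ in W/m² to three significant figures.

cos h₀ = −tan(-64.3°) tan(-4.800°) = -0.1745, h₀ = 1.7462 rad.
Bracket: h₀ sin ϕ sin δ + cos ϕ cos δ sin h₀ = 1.7462×-0.90108×-0.08368 + 0.43366×0.99649×0.98466 = 0.131668 + 0.425509 = 0.557177.
Q̄ = (S_0/π) × [bracket] = (1361/π) × 0.557177 = 241.4 W/m².

Q̄ ≈ 241 W/m²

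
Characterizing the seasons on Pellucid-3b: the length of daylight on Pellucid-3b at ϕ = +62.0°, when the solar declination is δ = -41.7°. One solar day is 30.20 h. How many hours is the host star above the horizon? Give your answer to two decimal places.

cos h₀ = −tan ϕ · tan δ = 1.6757 ≥ 1, so the host star never rises (polar night) and h₀ = 0.
Daylight = 2h₀/(2π) × 30.20 h = (0.0000/π) × 30.20 = 0.00 h.

0.00 h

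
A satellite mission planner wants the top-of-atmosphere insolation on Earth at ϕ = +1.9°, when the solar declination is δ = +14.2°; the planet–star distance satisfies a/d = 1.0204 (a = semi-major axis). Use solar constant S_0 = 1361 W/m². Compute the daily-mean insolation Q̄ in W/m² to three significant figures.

Q̄ ≈ 443 W/m²

cos h₀ = −tan(+1.9°) tan(+14.200°) = -0.0084, h₀ = 1.5792 rad.
Bracket: h₀ sin ϕ sin δ + cos ϕ cos δ sin h₀ = 1.5792×0.03316×0.24531 + 0.99945×0.96945×0.99996 = 0.012846 + 0.968878 = 0.981724.
Inverse-square distance factor (a/d)² = 1.0204² = 1.041216.
Q̄ = (S_0/π) × 1.041216 × [bracket] = (1361/π) × 1.041216 × 0.981724 = 442.8 W/m².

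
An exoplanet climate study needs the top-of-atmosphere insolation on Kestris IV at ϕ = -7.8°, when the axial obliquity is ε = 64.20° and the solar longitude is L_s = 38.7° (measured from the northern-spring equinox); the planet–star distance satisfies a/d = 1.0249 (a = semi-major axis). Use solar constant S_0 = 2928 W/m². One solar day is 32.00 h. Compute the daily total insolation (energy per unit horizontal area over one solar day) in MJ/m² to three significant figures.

79.2 MJ/m²

Solar declination: sin δ = sin ε · sin L_s = sin 64.20° × sin 38.7° = 0.56292, so δ = +34.258°.
cos h₀ = −tan(-7.8°) tan(+34.258°) = 0.0933, h₀ = 1.4774 rad.
Bracket: h₀ sin ϕ sin δ + cos ϕ cos δ sin h₀ = 1.4774×-0.13572×0.56292 + 0.99075×0.82651×0.99564 = -0.112873 + 0.815295 = 0.702422.
Inverse-square distance factor (a/d)² = 1.0249² = 1.050420.
Q̄ = (S_0/π) × 1.050420 × [bracket] = (2928/π) × 1.050420 × 0.702422 = 687.67 W/m².
Daily total = Q̄ × 32.00 h × 3600 s/h = 687.67 × 32.00 × 3600 / 10⁶ = 79.22 MJ/m².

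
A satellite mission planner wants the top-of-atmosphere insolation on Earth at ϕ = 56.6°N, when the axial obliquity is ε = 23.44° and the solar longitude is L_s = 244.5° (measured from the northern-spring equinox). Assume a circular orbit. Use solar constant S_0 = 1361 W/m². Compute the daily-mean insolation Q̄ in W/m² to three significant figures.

Q̄ ≈ 57.7 W/m²

Solar declination: sin δ = sin ε · sin L_s = sin 23.44° × sin 244.5° = -0.35904, so δ = -21.041°.
cos h₀ = −tan(+56.6°) tan(-21.041°) = 0.5834, h₀ = 0.9479 rad.
Bracket: h₀ sin ϕ sin δ + cos ϕ cos δ sin h₀ = 0.9479×0.83485×-0.35904 + 0.55048×0.93332×0.81218 = -0.284128 + 0.417277 = 0.133149.
Q̄ = (S_0/π) × [bracket] = (1361/π) × 0.133149 = 57.68 W/m².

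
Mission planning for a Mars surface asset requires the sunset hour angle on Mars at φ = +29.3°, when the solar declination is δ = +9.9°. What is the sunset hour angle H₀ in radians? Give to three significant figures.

H₀ = 1.67 rad

cos H₀ = −tan φ · tan δ = −tan(+29.3°) × tan(+9.900°) = -0.0979, so H₀ = 1.6689 rad = 95.62°.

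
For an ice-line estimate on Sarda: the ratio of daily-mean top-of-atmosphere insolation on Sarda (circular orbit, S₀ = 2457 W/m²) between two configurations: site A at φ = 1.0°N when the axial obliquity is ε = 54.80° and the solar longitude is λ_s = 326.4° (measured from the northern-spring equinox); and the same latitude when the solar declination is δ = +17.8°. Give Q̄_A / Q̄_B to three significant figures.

Q̄_A / Q̄_B ≈ 0.916

— Configuration A (φ=+1.0°):
Solar declination: sin δ = sin ε · sin λ_s = sin 54.80° × sin 326.4° = -0.45220, so δ = -26.885°.
cos H₀ = −tan(+1.0°) tan(-26.885°) = 0.0088, H₀ = 1.5619 rad.
Bracket: H₀ sin φ sin δ + cos φ cos δ sin H₀ = 1.5619×0.01745×-0.45220 + 0.99985×0.89192×0.99996 = -0.012325 + 0.891751 = 0.879426.
Q̄ = (S₀/π) × [bracket] = (2457/π) × 0.879426 = 687.79 W/m².
— Configuration B (φ=+1.0°):
cos H₀ = −tan(+1.0°) tan(+17.800°) = -0.0056, H₀ = 1.5764 rad.
Bracket: H₀ sin φ sin δ + cos φ cos δ sin H₀ = 1.5764×0.01745×0.30570 + 0.99985×0.95213×0.99998 = 0.008409 + 0.951968 = 0.960377.
Q̄ = (S₀/π) × [bracket] = (2457/π) × 0.960377 = 751.10 W/m².
Ratio Q̄_A / Q̄_B = 687.79 / 751.10 = 0.9157.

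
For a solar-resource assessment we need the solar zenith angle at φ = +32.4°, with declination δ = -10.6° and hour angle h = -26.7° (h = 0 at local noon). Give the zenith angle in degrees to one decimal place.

cos θ_z = sin φ sin δ + cos φ cos δ cos h = -0.098566 + 0.741427 = 0.642861.
θ_z = arccos(0.642861) = 50.0°.

θ_z = 50.0°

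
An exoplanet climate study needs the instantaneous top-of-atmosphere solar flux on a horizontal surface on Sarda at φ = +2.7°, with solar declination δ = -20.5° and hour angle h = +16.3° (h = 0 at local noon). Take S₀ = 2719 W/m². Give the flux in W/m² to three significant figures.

cos θ_z = sin φ sin δ + cos φ cos δ cos h = -0.016497 + 0.898025 = 0.881528.
Flux = S₀ · cos θ_z = 2719 × 0.881528 = 2397 W/m².

2.40e+03 W/m²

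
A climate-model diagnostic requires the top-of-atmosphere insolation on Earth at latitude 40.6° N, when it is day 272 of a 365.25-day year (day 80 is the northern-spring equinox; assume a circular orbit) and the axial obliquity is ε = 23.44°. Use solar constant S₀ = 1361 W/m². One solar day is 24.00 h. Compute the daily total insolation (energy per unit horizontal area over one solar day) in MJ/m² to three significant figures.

26.0 MJ/m²

Solar longitude: λ_s = 360° × (272 − 80)/365.25 = 189.240°.
sin δ = sin 23.44° × sin 189.240° = -0.06387, so δ = -3.662°.
cos H₀ = −tan(+40.6°) tan(-3.662°) = 0.0549, H₀ = 1.5159 rad.
Bracket: H₀ sin φ sin δ + cos φ cos δ sin H₀ = 1.5159×0.65077×-0.06387 + 0.75927×0.99796×0.99849 = -0.063008 + 0.756577 = 0.693569.
Q̄ = (S₀/π) × [bracket] = (1361/π) × 0.693569 = 300.47 W/m².
Daily total = Q̄ × 24.00 h × 3600 s/h = 300.47 × 24.00 × 3600 / 10⁶ = 25.96 MJ/m².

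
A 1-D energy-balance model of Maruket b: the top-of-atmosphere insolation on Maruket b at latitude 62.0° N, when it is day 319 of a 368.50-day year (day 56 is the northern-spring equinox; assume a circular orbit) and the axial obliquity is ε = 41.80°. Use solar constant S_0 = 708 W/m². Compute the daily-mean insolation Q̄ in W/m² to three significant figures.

Solar longitude: L_s = 360° × (319 − 56)/368.50 = 256.934°.
sin δ = sin 41.80° × sin 256.934° = -0.64927, so δ = -40.487°.
cos h₀ = −tan(+62.0°) tan(-40.487°) = 1.6056 ≥ 1 ⇒ polar night, h₀ = 0 and Q̄ = 0.

Q̄ ≈ 0.00 W/m²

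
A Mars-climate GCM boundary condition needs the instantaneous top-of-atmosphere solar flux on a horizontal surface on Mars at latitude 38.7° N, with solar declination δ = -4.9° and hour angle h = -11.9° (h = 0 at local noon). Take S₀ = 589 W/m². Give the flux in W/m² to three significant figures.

417 W/m²

cos θ_z = sin φ sin δ + cos φ cos δ cos h = -0.053406 + 0.760867 = 0.707461.
Flux = S₀ · cos θ_z = 589 × 0.707461 = 416.7 W/m².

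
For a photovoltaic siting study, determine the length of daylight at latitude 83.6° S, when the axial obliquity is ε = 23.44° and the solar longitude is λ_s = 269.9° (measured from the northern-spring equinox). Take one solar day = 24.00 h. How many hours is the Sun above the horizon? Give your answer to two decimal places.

Solar declination: sin δ = sin ε · sin λ_s = sin 23.44° × sin 269.9° = -0.39779, so δ = -23.440°.
Sunrise equation: cos H₀ = −tan φ · tan δ = -3.8653 ≤ −1, so the Sun never sets (polar day) and H₀ = π.
Daylight = 2H₀/(2π) × 24.00 h = (3.1416/π) × 24.00 = 24.00 h.

24.00 h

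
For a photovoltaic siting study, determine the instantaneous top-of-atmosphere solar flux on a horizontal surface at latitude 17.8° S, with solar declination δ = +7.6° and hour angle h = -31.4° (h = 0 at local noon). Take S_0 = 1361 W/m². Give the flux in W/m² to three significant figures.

1.04e+03 W/m²

cos θ_z = sin ϕ sin δ + cos ϕ cos δ cos h = -0.040430 + 0.805552 = 0.765122.
Flux = S_0 · cos θ_z = 1361 × 0.765122 = 1041 W/m².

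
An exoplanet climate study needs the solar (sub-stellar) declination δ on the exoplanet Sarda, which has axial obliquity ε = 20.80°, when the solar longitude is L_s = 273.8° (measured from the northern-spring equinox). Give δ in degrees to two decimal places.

δ = -20.75°

sin δ = sin ε · sin L_s = sin 20.80° × sin 273.8° = -0.354326.
δ = arcsin(-0.354326) = -20.75°.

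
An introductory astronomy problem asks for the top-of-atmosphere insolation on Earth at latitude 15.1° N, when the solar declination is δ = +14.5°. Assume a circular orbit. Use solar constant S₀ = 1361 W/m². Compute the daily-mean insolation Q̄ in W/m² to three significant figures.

cos H₀ = −tan(+15.1°) tan(+14.500°) = -0.0698, H₀ = 1.6406 rad.
Bracket: H₀ sin φ sin δ + cos φ cos δ sin H₀ = 1.6406×0.26050×0.25038 + 0.96547×0.96815×0.99756 = 0.107006 + 0.932439 = 1.039445.
Q̄ = (S₀/π) × [bracket] = (1361/π) × 1.039445 = 450.3 W/m².

Q̄ ≈ 450 W/m²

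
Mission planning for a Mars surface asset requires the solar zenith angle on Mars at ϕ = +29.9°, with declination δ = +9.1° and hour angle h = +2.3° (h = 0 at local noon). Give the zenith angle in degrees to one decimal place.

cos θ_z = sin ϕ sin δ + cos ϕ cos δ cos h = 0.078840 + 0.855296 = 0.934136.
θ_z = arccos(0.934136) = 20.9°.

θ_z = 20.9°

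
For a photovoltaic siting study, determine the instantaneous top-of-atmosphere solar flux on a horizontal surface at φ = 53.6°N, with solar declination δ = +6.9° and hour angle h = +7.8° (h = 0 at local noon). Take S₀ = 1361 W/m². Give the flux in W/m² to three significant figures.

926 W/m²

cos θ_z = sin φ sin δ + cos φ cos δ cos h = 0.096697 + 0.583670 = 0.680367.
Flux = S₀ · cos θ_z = 1361 × 0.680367 = 926.0 W/m².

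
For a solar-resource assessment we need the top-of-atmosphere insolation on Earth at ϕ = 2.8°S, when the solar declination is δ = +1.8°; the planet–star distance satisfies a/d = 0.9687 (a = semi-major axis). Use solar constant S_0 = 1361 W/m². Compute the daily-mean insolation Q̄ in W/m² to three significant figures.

Q̄ ≈ 405 W/m²

cos h₀ = −tan(-2.8°) tan(+1.800°) = 0.0015, h₀ = 1.5693 rad.
Bracket: h₀ sin ϕ sin δ + cos ϕ cos δ sin h₀ = 1.5693×-0.04885×0.03141 + 0.99881×0.99951×1.00000 = -0.002408 + 0.998321 = 0.995913.
Inverse-square distance factor (a/d)² = 0.9687² = 0.938380.
Q̄ = (S_0/π) × 0.938380 × [bracket] = (1361/π) × 0.938380 × 0.995913 = 404.9 W/m².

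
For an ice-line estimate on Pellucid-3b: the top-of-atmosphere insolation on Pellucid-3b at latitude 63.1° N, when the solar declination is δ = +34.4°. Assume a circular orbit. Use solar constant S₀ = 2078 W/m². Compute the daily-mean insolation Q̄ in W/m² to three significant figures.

cos H₀ = −tan(+63.1°) tan(+34.400°) = -1.3496 ≤ −1 ⇒ polar day, H₀ = π.
Bracket: H₀ sin φ sin δ + cos φ cos δ sin H₀ = 3.1416×0.89180×0.56497 + 0.45243×0.82511×0.00000 = 1.582865 + 0.000000 = 1.582865.
Q̄ = (S₀/π) × [bracket] = (2078/π) × 1.582865 = 1047 W/m².

Q̄ ≈ 1.05e+03 W/m²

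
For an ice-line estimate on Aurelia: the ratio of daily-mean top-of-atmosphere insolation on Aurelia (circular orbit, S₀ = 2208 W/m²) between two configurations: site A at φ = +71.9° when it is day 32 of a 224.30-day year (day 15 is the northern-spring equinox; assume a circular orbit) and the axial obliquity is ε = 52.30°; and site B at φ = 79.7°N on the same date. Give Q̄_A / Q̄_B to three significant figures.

— Configuration A (φ=+71.9°):
Solar longitude: λ_s = 360° × (32 − 15)/224.30 = 27.285°.
sin δ = sin 52.30° × sin 27.285° = 0.36271, so δ = +21.267°.
cos H₀ = −tan(+71.9°) tan(+21.267°) = -1.1908 ≤ −1 ⇒ polar day, H₀ = π.
Bracket: H₀ sin φ sin δ + cos φ cos δ sin H₀ = 3.1416×0.95052×0.36271 + 0.31068×0.93190×0.00000 = 1.083108 + 0.000000 = 1.083108.
Q̄ = (S₀/π) × [bracket] = (2208/π) × 1.083108 = 761.24 W/m².
— Configuration B (φ=+79.7°):
cos H₀ = −tan(+79.7°) tan(+21.267°) = -2.1417 ≤ −1 ⇒ polar day, H₀ = π.
Bracket: H₀ sin φ sin δ + cos φ cos δ sin H₀ = 3.1416×0.98389×0.36271 + 0.17880×0.93190×0.00000 = 1.121133 + 0.000000 = 1.121133.
Q̄ = (S₀/π) × [bracket] = (2208/π) × 1.121133 = 787.96 W/m².
Ratio Q̄_A / Q̄_B = 761.24 / 787.96 = 0.9661.

Q̄_A / Q̄_B ≈ 0.966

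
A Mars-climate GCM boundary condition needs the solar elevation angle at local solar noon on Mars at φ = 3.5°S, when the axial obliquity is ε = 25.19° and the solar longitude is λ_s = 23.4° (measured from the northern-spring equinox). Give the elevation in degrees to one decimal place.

Solar declination: sin δ = sin ε · sin λ_s = sin 25.19° × sin 23.4° = 0.16903, so δ = +9.732°.
At local noon the hour angle is zero, so the zenith angle equals |φ − δ| = |-3.5° − (+9.732°)| = 13.232°.
Elevation = 90° − 13.232° = 76.8°.

76.8°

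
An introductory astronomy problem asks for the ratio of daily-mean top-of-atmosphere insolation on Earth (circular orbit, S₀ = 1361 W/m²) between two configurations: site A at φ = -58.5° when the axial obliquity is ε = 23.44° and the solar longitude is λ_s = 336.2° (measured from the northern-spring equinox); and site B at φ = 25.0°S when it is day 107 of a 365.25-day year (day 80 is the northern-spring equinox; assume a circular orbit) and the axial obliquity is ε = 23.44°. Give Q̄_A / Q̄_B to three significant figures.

— Configuration A (φ=-58.5°):
Solar declination: sin δ = sin ε · sin λ_s = sin 23.44° × sin 336.2° = -0.16053, so δ = -9.237°.
cos H₀ = −tan(-58.5°) tan(-9.237°) = -0.2654, H₀ = 1.8394 rad.
Bracket: H₀ sin φ sin δ + cos φ cos δ sin H₀ = 1.8394×-0.85264×-0.16053 + 0.52250×0.98703×0.96414 = 0.251767 + 0.497229 = 0.748996.
Q̄ = (S₀/π) × [bracket] = (1361/π) × 0.748996 = 324.48 W/m².
— Configuration B (φ=-25.0°):
Solar longitude: λ_s = 360° × (107 − 80)/365.25 = 26.612°.
sin δ = sin 23.44° × sin 26.612° = 0.17819, so δ = +10.264°.
cos H₀ = −tan(-25.0°) tan(+10.264°) = 0.0844, H₀ = 1.4863 rad.
Bracket: H₀ sin φ sin δ + cos φ cos δ sin H₀ = 1.4863×-0.42262×0.17819 + 0.90631×0.98400×0.99643 = -0.111928 + 0.888625 = 0.776697.
Q̄ = (S₀/π) × [bracket] = (1361/π) × 0.776697 = 336.48 W/m².
Ratio Q̄_A / Q̄_B = 324.48 / 336.48 = 0.9643.

Q̄_A / Q̄_B ≈ 0.964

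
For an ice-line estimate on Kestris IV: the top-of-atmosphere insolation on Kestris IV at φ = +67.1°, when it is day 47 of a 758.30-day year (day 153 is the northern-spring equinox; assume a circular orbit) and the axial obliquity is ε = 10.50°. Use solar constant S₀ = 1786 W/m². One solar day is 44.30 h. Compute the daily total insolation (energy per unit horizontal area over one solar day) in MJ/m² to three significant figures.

18.5 MJ/m²

Solar longitude: λ_s = 360° × (47 − 153)/758.30 = -50.323°, i.e. -50.323° + 360° = 309.677°.
sin δ = sin 10.50° × sin 309.677° = -0.14026, so δ = -8.063°.
cos H₀ = −tan(+67.1°) tan(-8.063°) = 0.3354, H₀ = 1.2288 rad.
Bracket: H₀ sin φ sin δ + cos φ cos δ sin H₀ = 1.2288×0.92119×-0.14026 + 0.38912×0.99011×0.94209 = -0.158768 + 0.362961 = 0.204193.
Q̄ = (S₀/π) × [bracket] = (1786/π) × 0.204193 = 116.08 W/m².
Daily total = Q̄ × 44.30 h × 3600 s/h = 116.08 × 44.30 × 3600 / 10⁶ = 18.51 MJ/m².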